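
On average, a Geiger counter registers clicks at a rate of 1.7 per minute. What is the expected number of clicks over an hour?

E[N] = λt = 1.7 × 60 = 102 (an hour = 60 minutes).

102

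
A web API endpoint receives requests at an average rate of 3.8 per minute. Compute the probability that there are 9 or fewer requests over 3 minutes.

Over the interval, μ = 3.8 × 3 = 11.4 (3 minutes).
P(N ≤ 9) = Σ_{j=0}^{9} e^(−μ) μ^j/j! ≈ 0.2987.

0.2987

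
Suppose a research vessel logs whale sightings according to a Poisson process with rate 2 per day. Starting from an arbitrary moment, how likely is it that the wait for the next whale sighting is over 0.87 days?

0.1755

The wait for the next event is exponential with rate λ = 2 per day.
P(T > 0.87) = e^(−λt) = e^(−2 × 0.87) = e^(−1.74) ≈ 0.1755.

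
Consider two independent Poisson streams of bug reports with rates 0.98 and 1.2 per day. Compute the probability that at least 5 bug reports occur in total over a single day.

0.0704

Independent Poisson processes superpose: combined rate λ = 0.98 + 1.2 = 2.18 per day.
So μ = 2.18.
P(N ≥ 5) = 1 − P(N ≤ 4) ≈ 0.0704.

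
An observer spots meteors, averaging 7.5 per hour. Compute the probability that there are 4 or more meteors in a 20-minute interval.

Over the interval, μ = 7.5 × 1/3 = 2.5 (a 20-minute interval = 1/3 hours).
P(N ≥ 4) = 1 − P(N ≤ 3) = 1 − Σ_{j=0}^{3} e^(−μ) μ^j/j! ≈ 0.2424.

0.2424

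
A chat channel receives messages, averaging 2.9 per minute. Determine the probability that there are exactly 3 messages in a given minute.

0.2237

With mean μ = 2.9 per minute,
P(N = 3) = e^(−μ) μ^3/3! = e^(−2.9) · 2.9^3/6 ≈ 0.2237.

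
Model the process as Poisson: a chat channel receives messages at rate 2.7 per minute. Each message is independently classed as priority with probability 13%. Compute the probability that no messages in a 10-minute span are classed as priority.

0.0299

Thinning: the messages that are classed as priority themselves form a Poisson process with rate 0.13 × 2.7 = 0.351 per minute.
Over the interval, μ = 0.351 × 10 = 3.51 (a 10-minute span = 10 minutes).
P(N = 0) = e^(−3.51) · 3.51^0/0! ≈ 0.0299.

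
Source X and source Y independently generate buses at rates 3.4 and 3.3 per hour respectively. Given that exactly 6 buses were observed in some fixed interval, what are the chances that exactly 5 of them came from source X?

Given the total, each event is independently from source X with probability p = λ_X/(λ_X+λ_Y) = 3.4/6.7 ≈ 0.5075.
So K ~ Binomial(6, 3.4/6.7): P(K = 5) = C(6,5) · (3.4/6.7)^5 · (3.3/6.7)^1 ≈ 0.0995.

0.0995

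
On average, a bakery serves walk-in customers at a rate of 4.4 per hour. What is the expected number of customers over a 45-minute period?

3.3

E[N] = λt = 4.4 × 0.75 = 3.3 (a 45-minute period = 0.75 hours).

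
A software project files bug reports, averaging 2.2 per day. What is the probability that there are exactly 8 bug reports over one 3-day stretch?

Over the interval, μ = 2.2 × 3 = 6.6 (a 3-day stretch = 3 days).
P(N = 8) = e^(−μ) μ^8/8! = e^(−6.6) · 6.6^8/40320 ≈ 0.1215.

0.1215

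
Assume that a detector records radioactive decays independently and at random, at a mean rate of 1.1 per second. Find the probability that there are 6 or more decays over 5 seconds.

0.4711

Over the interval, μ = 1.1 × 5 = 5.5 (5 seconds).
P(N ≥ 6) = 1 − P(N ≤ 5) = 1 − Σ_{j=0}^{5} e^(−μ) μ^j/j! ≈ 0.4711.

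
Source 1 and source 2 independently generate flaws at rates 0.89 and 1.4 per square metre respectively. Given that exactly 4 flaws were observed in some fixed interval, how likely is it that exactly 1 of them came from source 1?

Given the total, each event is independently from source 1 with probability p = λ_1/(λ_1+λ_2) = 0.89/2.29 ≈ 0.3886.
So K ~ Binomial(4, 0.89/2.29): P(K = 1) = C(4,1) · (0.89/2.29)^1 · (1.4/2.29)^3 ≈ 0.3552.

0.3552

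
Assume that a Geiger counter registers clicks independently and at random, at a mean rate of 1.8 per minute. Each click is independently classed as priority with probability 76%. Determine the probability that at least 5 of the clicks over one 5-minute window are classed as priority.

0.8119

Thinning: the clicks that are classed as priority themselves form a Poisson process with rate 0.76 × 1.8 = 1.368 per minute.
Over the interval, μ = 1.368 × 5 = 6.84 (a 5-minute window = 5 minutes).
P(N ≥ 5) = 1 − P(N ≤ 4) ≈ 0.8119.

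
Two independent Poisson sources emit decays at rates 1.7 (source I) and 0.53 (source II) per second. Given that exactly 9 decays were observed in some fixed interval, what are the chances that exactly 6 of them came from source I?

Given the total, each event is independently from source I with probability p = λ_I/(λ_I+λ_II) = 1.7/2.23 ≈ 0.7623.
So K ~ Binomial(9, 1.7/2.23): P(K = 6) = C(9,6) · (1.7/2.23)^6 · (0.53/2.23)^3 ≈ 0.2213.

0.2213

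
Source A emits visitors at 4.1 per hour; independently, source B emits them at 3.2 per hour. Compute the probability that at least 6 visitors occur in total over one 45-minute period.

Independent Poisson processes superpose: combined rate λ = 4.1 + 3.2 = 7.3 per hour.
Over the interval, μ = 7.3 × 0.75 = 5.475 (a 45-minute period = 0.75 hours).
P(N ≥ 6) = 1 − P(N ≤ 5) ≈ 0.4668.

0.4668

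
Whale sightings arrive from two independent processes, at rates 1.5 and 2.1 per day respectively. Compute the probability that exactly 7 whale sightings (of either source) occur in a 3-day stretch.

0.0694

Independent Poisson processes superpose: combined rate λ = 1.5 + 2.1 = 3.6 per day.
Over the interval, μ = 3.6 × 3 = 10.8 (a 3-day stretch = 3 days).
P(N = 7) = e^(−10.8) · 10.8^7/7! ≈ 0.0694.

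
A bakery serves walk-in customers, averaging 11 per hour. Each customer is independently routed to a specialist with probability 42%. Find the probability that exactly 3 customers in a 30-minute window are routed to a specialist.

Thinning: the customers that are routed to a specialist themselves form a Poisson process with rate 0.42 × 11 = 4.62 per hour.
Over the interval, μ = 4.62 × 0.5 = 2.31 (a 30-minute window = 0.5 hours).
P(N = 3) = e^(−2.31) · 2.31^3/3! ≈ 0.2039.

0.2039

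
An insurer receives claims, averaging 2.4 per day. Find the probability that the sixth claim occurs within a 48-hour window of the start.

0.3490

Over the interval, μ = 2.4 × 2 = 4.8 (a 48-hour window = 2 days).
The sixth arrival falls in the interval iff at least 6 events occur there: P(S_6 ≤ t) = P(N ≥ 6) = 1 − P(N ≤ 5) ≈ 0.3490.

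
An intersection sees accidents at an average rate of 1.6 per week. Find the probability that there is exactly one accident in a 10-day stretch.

0.2325

Over the interval, μ = 1.6 × 10/7 ≈ 2.28571 (a 10-day stretch = 10/7 weeks).
P(N = 1) = e^(−μ) μ^1/1! = e^(−2.28571) · 2.28571^1/1 ≈ 0.2325.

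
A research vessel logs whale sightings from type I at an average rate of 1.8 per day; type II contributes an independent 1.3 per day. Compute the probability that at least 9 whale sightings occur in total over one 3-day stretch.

Independent Poisson processes superpose: combined rate λ = 1.8 + 1.3 = 3.1 per day.
Over the interval, μ = 3.1 × 3 = 9.3 (a 3-day stretch = 3 days).
P(N ≥ 9) = 1 − P(N ≤ 8) ≈ 0.5832.

0.5832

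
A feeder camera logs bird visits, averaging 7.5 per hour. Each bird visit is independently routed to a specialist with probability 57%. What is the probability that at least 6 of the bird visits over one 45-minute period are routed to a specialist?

Thinning: the bird visits that are routed to a specialist themselves form a Poisson process with rate 0.57 × 7.5 = 4.275 per hour.
Over the interval, μ = 4.275 × 0.75 = 3.20625 (a 45-minute period = 0.75 hours).
P(N ≥ 6) = 1 − P(N ≤ 5) ≈ 0.1061.

0.1061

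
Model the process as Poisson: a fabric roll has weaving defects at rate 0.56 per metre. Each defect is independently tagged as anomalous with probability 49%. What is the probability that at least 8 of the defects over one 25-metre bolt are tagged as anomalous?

0.3804

Thinning: the defects that are tagged as anomalous themselves form a Poisson process with rate 0.49 × 0.56 = 0.2744 per metre.
Over the interval, μ = 0.2744 × 25 = 6.86 (a 25-metre bolt = 25 metres).
P(N ≥ 8) = 1 − P(N ≤ 7) ≈ 0.3804.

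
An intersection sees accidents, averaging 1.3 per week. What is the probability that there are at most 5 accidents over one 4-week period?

Over the interval, μ = 1.3 × 4 = 5.2 (a 4-week period = 4 weeks).
P(N ≤ 5) = Σ_{j=0}^{5} e^(−μ) μ^j/j! ≈ 0.5809.

0.5809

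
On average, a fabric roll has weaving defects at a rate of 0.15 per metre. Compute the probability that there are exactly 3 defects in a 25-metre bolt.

Over the interval, μ = 0.15 × 25 = 3.75 (a 25-metre bolt = 25 metres).
P(N = 3) = e^(−μ) μ^3/3! = e^(−3.75) · 3.75^3/6 ≈ 0.2067.

0.2067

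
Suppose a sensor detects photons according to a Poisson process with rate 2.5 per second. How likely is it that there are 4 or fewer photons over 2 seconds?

0.4405

Over the interval, μ = 2.5 × 2 = 5 (2 seconds).
P(N ≤ 4) = Σ_{j=0}^{4} e^(−μ) μ^j/j! ≈ 0.4405.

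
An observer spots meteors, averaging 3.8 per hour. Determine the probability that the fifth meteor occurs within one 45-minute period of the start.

Over the interval, μ = 3.8 × 0.75 = 2.85 (a 45-minute period = 0.75 hours).
The fifth arrival falls in the interval iff at least 5 events occur there: P(S_5 ≤ t) = P(N ≥ 5) = 1 − P(N ≤ 4) ≈ 0.1602.

0.1602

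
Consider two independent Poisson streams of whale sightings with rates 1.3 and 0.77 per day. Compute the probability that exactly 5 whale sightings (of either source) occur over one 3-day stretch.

0.1546

Independent Poisson processes superpose: combined rate λ = 1.3 + 0.77 = 2.07 per day.
Over the interval, μ = 2.07 × 3 = 6.21 (a 3-day stretch = 3 days).
P(N = 5) = e^(−6.21) · 6.21^5/5! ≈ 0.1546.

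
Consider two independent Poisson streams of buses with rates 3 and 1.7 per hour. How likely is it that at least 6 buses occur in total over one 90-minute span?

0.7056

Independent Poisson processes superpose: combined rate λ = 3 + 1.7 = 4.7 per hour.
Over the interval, μ = 4.7 × 1.5 = 7.05 (a 90-minute span = 1.5 hours).
P(N ≥ 6) = 1 − P(N ≤ 5) ≈ 0.7056.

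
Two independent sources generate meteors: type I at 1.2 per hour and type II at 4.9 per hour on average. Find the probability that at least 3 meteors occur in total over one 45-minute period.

Independent Poisson processes superpose: combined rate λ = 1.2 + 4.9 = 6.1 per hour.
Over the interval, μ = 6.1 × 0.75 = 4.575 (a 45-minute period = 0.75 hours).
P(N ≥ 3) = 1 − P(N ≤ 2) ≈ 0.8347.

0.8347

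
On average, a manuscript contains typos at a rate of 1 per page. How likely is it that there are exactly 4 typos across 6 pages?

Over the interval, μ = 1 × 6 = 6 (6 pages).
P(N = 4) = e^(−μ) μ^4/4! = e^(−6) · 6^4/24 ≈ 0.1339.

0.1339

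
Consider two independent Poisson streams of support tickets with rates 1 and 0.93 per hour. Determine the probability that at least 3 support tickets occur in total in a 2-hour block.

Independent Poisson processes superpose: combined rate λ = 1 + 0.93 = 1.93 per hour.
Over the interval, μ = 1.93 × 2 = 3.86 (a 2-hour block = 2 hours).
P(N ≥ 3) = 1 − P(N ≤ 2) ≈ 0.7407.

0.7407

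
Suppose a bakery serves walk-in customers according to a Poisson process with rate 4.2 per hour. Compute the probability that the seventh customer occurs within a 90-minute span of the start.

0.4418

Over the interval, μ = 4.2 × 1.5 = 6.3 (a 90-minute span = 1.5 hours).
The seventh arrival falls in the interval iff at least 7 events occur there: P(S_7 ≤ t) = P(N ≥ 7) = 1 − P(N ≤ 6) ≈ 0.4418.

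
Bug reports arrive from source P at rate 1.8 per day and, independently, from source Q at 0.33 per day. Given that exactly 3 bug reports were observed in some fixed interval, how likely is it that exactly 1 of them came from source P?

0.0609

Given the total, each event is independently from source P with probability p = λ_P/(λ_P+λ_Q) = 1.8/2.13 ≈ 0.8451.
So K ~ Binomial(3, 1.8/2.13): P(K = 1) = C(3,1) · (1.8/2.13)^1 · (0.33/2.13)^2 ≈ 0.0609.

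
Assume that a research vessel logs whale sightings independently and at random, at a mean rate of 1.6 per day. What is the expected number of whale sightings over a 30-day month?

E[N] = λt = 1.6 × 30 = 48 (a 30-day month = 30 days).

48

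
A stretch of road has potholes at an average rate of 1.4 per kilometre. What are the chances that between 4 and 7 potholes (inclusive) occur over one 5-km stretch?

Over the interval, μ = 1.4 × 5 = 7 (a 5-km stretch = 5 kilometres).
P(4 ≤ N ≤ 7) = Σ_{j=4}^{7} e^(−7) · 7^j/j! ≈ 0.5169.

0.5169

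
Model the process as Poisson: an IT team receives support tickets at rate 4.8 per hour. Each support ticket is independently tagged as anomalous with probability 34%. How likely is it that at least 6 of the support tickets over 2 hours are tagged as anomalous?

Thinning: the support tickets that are tagged as anomalous themselves form a Poisson process with rate 0.34 × 4.8 = 1.632 per hour.
Over the interval, μ = 1.632 × 2 = 3.264 (2 hours).
P(N ≥ 6) = 1 − P(N ≤ 5) ≈ 0.1128.

0.1128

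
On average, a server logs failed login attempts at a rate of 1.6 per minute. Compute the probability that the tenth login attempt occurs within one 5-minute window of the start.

0.2834

Over the interval, μ = 1.6 × 5 = 8 (a 5-minute window = 5 minutes).
The tenth arrival falls in the interval iff at least 10 events occur there: P(S_10 ≤ t) = P(N ≥ 10) = 1 − P(N ≤ 9) ≈ 0.2834.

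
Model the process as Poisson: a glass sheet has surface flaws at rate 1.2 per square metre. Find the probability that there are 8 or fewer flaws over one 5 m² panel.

0.8472

Over the interval, μ = 1.2 × 5 = 6 (a 5 m² panel = 5 square metres).
P(N ≤ 8) = Σ_{j=0}^{8} e^(−μ) μ^j/j! ≈ 0.8472.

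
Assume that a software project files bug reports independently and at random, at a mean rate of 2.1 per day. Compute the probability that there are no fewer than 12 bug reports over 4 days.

Over the interval, μ = 2.1 × 4 = 8.4 (4 days).
P(N ≥ 12) = 1 − P(N ≤ 11) = 1 − Σ_{j=0}^{11} e^(−μ) μ^j/j! ≈ 0.1429.

0.1429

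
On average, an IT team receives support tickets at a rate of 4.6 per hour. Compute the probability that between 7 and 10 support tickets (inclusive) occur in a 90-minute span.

0.4437

Over the interval, μ = 4.6 × 1.5 = 6.9 (a 90-minute span = 1.5 hours).
P(7 ≤ N ≤ 10) = Σ_{j=7}^{10} e^(−6.9) · 6.9^j/j! ≈ 0.4437.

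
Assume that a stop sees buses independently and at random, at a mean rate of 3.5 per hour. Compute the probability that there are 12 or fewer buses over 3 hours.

Over the interval, μ = 3.5 × 3 = 10.5 (3 hours).
P(N ≤ 12) = Σ_{j=0}^{12} e^(−μ) μ^j/j! ≈ 0.7420.

0.7420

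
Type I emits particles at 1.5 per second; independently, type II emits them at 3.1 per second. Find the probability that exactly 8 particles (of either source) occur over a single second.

Independent Poisson processes superpose: combined rate λ = 1.5 + 3.1 = 4.6 per second.
So μ = 4.6.
P(N = 8) = e^(−4.6) · 4.6^8/8! ≈ 0.0500.

0.0500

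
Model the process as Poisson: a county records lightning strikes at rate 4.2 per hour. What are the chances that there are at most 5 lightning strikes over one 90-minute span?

0.3988

Over the interval, μ = 4.2 × 1.5 = 6.3 (a 90-minute span = 1.5 hours).
P(N ≤ 5) = Σ_{j=0}^{5} e^(−μ) μ^j/j! ≈ 0.3988.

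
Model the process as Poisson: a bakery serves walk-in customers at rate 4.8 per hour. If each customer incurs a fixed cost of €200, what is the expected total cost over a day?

E[N] = 4.8 × 24 = 115.2 (a day = 24 hours); E[cost] = 115.2 × €200 = €23040.

€23040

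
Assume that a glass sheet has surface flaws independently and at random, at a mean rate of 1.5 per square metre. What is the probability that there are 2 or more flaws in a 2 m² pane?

0.8009

Over the interval, μ = 1.5 × 2 = 3 (a 2 m² pane = 2 square metres).
P(N ≥ 2) = 1 − P(N ≤ 1) = 1 − Σ_{j=0}^{1} e^(−μ) μ^j/j! ≈ 0.8009.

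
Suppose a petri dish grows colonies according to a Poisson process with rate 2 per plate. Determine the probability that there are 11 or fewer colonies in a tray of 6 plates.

0.4616

Over the interval, μ = 2 × 6 = 12 (a tray of 6 plates = 6 plates).
P(N ≤ 11) = Σ_{j=0}^{11} e^(−μ) μ^j/j! ≈ 0.4616.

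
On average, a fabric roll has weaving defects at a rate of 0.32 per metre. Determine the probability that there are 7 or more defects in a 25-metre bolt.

Over the interval, μ = 0.32 × 25 = 8 (a 25-metre bolt = 25 metres).
P(N ≥ 7) = 1 − P(N ≤ 6) = 1 − Σ_{j=0}^{6} e^(−μ) μ^j/j! ≈ 0.6866.

0.6866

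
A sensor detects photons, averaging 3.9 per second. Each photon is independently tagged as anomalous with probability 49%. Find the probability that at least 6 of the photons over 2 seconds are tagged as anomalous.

Thinning: the photons that are tagged as anomalous themselves form a Poisson process with rate 0.49 × 3.9 = 1.911 per second.
Over the interval, μ = 1.911 × 2 = 3.822 (2 seconds).
P(N ≥ 6) = 1 − P(N ≤ 5) ≈ 0.1877.

0.1877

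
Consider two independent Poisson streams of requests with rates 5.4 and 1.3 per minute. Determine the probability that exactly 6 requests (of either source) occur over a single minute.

Independent Poisson processes superpose: combined rate λ = 5.4 + 1.3 = 6.7 per minute.
So μ = 6.7.
P(N = 6) = e^(−6.7) · 6.7^6/6! ≈ 0.1546.

0.1546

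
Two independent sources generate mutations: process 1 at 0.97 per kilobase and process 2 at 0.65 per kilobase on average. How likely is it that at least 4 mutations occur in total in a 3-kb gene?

0.7148

Independent Poisson processes superpose: combined rate λ = 0.97 + 0.65 = 1.62 per kilobase.
Over the interval, μ = 1.62 × 3 = 4.86 (a 3-kb gene = 3 kilobases).
P(N ≥ 4) = 1 − P(N ≤ 3) ≈ 0.7148.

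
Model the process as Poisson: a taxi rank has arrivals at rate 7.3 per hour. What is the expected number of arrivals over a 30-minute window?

E[N] = λt = 7.3 × 0.5 = 3.65 (a 30-minute window = 0.5 hours).

3.65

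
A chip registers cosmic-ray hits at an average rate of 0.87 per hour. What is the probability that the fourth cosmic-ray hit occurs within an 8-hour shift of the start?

0.9161

Over the interval, μ = 0.87 × 8 = 6.96 (an 8-hour shift = 8 hours).
The fourth arrival falls in the interval iff at least 4 events occur there: P(S_4 ≤ t) = P(N ≥ 4) = 1 − P(N ≤ 3) ≈ 0.9161.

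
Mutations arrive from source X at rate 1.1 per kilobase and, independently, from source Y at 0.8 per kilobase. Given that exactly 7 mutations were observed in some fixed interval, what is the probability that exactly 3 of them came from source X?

Given the total, each event is independently from source X with probability p = λ_X/(λ_X+λ_Y) = 1.1/1.9 ≈ 0.5789.
So K ~ Binomial(7, 1.1/1.9): P(K = 3) = C(7,3) · (1.1/1.9)^3 · (0.8/1.9)^4 ≈ 0.2135.

0.2135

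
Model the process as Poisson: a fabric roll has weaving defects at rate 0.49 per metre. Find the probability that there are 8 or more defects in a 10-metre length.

0.1231

Over the interval, μ = 0.49 × 10 = 4.9 (a 10-metre length = 10 metres).
P(N ≥ 8) = 1 − P(N ≤ 7) = 1 − Σ_{j=0}^{7} e^(−μ) μ^j/j! ≈ 0.1231.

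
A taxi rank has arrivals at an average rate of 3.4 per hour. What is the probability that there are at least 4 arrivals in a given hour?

0.4416

With mean μ = 3.4 per hour,
P(N ≥ 4) = 1 − P(N ≤ 3) = 1 − Σ_{j=0}^{3} e^(−μ) μ^j/j! ≈ 0.4416.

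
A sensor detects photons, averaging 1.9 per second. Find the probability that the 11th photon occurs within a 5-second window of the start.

0.3547

Over the interval, μ = 1.9 × 5 = 9.5 (a 5-second window = 5 seconds).
The 11th arrival falls in the interval iff at least 11 events occur there: P(S_11 ≤ t) = P(N ≥ 11) = 1 − P(N ≤ 10) ≈ 0.3547.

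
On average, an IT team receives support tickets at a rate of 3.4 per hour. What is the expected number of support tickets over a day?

81.6

E[N] = λt = 3.4 × 24 = 81.6 (a day = 24 hours).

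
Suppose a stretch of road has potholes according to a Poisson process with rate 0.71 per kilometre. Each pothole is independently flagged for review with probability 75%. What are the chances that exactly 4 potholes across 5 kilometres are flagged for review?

0.1461

Thinning: the potholes that are flagged for review themselves form a Poisson process with rate 0.75 × 0.71 = 0.5325 per kilometre.
Over the interval, μ = 0.5325 × 5 = 2.6625 (5 kilometres).
P(N = 4) = e^(−2.6625) · 2.6625^4/4! ≈ 0.1461.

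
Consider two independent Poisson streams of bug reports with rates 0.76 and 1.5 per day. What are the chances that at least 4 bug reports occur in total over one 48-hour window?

0.6611

Independent Poisson processes superpose: combined rate λ = 0.76 + 1.5 = 2.26 per day.
Over the interval, μ = 2.26 × 2 = 4.52 (a 48-hour window = 2 days).
P(N ≥ 4) = 1 − P(N ≤ 3) ≈ 0.6611.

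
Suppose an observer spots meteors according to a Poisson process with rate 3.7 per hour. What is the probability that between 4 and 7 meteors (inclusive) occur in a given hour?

With mean μ = 3.7 per hour,
P(4 ≤ N ≤ 7) = Σ_{j=4}^{7} e^(−3.7) · 3.7^j/j! ≈ 0.4706.

0.4706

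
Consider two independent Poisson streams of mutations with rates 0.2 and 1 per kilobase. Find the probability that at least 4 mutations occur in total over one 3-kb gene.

0.4848

Independent Poisson processes superpose: combined rate λ = 0.2 + 1 = 1.2 per kilobase.
Over the interval, μ = 1.2 × 3 = 3.6 (a 3-kb gene = 3 kilobases).
P(N ≥ 4) = 1 − P(N ≤ 3) ≈ 0.4848.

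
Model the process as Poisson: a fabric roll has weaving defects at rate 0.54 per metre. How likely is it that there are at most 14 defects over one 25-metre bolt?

0.6233

Over the interval, μ = 0.54 × 25 = 13.5 (a 25-metre bolt = 25 metres).
P(N ≤ 14) = Σ_{j=0}^{14} e^(−μ) μ^j/j! ≈ 0.6233.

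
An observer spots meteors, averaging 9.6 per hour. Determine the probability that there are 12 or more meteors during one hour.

With mean μ = 9.6 per hour,
P(N ≥ 12) = 1 − P(N ≤ 11) = 1 − Σ_{j=0}^{11} e^(−μ) μ^j/j! ≈ 0.2588.

0.2588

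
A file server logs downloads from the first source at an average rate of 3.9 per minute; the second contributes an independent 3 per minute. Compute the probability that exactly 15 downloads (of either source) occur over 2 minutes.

Independent Poisson processes superpose: combined rate λ = 3.9 + 3 = 6.9 per minute.
Over the interval, μ = 6.9 × 2 = 13.8 (2 minutes).
P(N = 15) = e^(−13.8) · 13.8^15/15! ≈ 0.0974.

0.0974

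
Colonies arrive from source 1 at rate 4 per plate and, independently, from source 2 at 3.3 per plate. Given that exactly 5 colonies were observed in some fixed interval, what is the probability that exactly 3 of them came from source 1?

0.3362

Given the total, each event is independently from source 1 with probability p = λ_1/(λ_1+λ_2) = 4/7.3 ≈ 0.5479.
So K ~ Binomial(5, 4/7.3): P(K = 3) = C(5,3) · (4/7.3)^3 · (3.3/7.3)^2 ≈ 0.3362.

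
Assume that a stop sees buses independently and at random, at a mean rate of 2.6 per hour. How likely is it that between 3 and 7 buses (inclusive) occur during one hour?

0.4762

With mean μ = 2.6 per hour,
P(3 ≤ N ≤ 7) = Σ_{j=3}^{7} e^(−2.6) · 2.6^j/j! ≈ 0.4762.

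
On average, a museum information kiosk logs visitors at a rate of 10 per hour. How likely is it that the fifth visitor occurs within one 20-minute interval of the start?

Over the interval, μ = 10 × 1/3 ≈ 3.33333 (a 20-minute interval = 1/3 hours).
The fifth arrival falls in the interval iff at least 5 events occur there: P(S_5 ≤ t) = P(N ≥ 5) = 1 − P(N ≤ 4) ≈ 0.2435.

0.2435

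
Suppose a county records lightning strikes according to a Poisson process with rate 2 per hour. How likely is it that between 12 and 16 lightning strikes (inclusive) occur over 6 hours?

Over the interval, μ = 2 × 6 = 12 (6 hours).
P(12 ≤ N ≤ 16) = Σ_{j=12}^{16} e^(−12) · 12^j/j! ≈ 0.4371.

0.4371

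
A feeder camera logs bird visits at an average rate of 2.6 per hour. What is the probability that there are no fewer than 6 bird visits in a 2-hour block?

Over the interval, μ = 2.6 × 2 = 5.2 (a 2-hour block = 2 hours).
P(N ≥ 6) = 1 − P(N ≤ 5) = 1 − Σ_{j=0}^{5} e^(−μ) μ^j/j! ≈ 0.4191.

0.4191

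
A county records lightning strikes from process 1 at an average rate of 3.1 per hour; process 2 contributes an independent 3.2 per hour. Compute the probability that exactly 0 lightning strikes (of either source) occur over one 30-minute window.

Independent Poisson processes superpose: combined rate λ = 3.1 + 3.2 = 6.3 per hour.
Over the interval, μ = 6.3 × 0.5 = 3.15 (a 30-minute window = 0.5 hours).
P(N = 0) = e^(−3.15) · 3.15^0/0! ≈ 0.0429.

0.0429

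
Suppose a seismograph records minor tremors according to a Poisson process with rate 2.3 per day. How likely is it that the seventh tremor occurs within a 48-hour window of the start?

0.1820

Over the interval, μ = 2.3 × 2 = 4.6 (a 48-hour window = 2 days).
The seventh arrival falls in the interval iff at least 7 events occur there: P(S_7 ≤ t) = P(N ≥ 7) = 1 − P(N ≤ 6) ≈ 0.1820.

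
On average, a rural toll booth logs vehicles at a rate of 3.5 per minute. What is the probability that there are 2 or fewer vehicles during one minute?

With mean μ = 3.5 per minute,
P(N ≤ 2) = Σ_{j=0}^{2} e^(−μ) μ^j/j! ≈ 0.3208.

0.3208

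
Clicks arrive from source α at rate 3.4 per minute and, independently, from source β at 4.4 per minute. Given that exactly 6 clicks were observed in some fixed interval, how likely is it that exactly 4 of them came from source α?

Given the total, each event is independently from source α with probability p = λ_α/(λ_α+λ_β) = 3.4/7.8 ≈ 0.4359.
So K ~ Binomial(6, 3.4/7.8): P(K = 4) = C(6,4) · (3.4/7.8)^4 · (4.4/7.8)^2 ≈ 0.1723.

0.1723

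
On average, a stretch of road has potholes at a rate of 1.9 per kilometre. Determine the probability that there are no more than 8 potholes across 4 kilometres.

Over the interval, μ = 1.9 × 4 = 7.6 (4 kilometres).
P(N ≤ 8) = Σ_{j=0}^{8} e^(−μ) μ^j/j! ≈ 0.6482.

0.6482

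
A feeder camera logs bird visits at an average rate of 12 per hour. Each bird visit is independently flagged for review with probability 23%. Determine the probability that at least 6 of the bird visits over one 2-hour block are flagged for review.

0.4745

Thinning: the bird visits that are flagged for review themselves form a Poisson process with rate 0.23 × 12 = 2.76 per hour.
Over the interval, μ = 2.76 × 2 = 5.52 (a 2-hour block = 2 hours).
P(N ≥ 6) = 1 − P(N ≤ 5) ≈ 0.4745.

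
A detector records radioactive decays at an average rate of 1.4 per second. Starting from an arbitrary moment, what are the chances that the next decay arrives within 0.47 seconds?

0.4821

Inter-arrival times are exponential with rate λ = 1.4 per second.
P(T ≤ 0.47) = 1 − e^(−λt) = 1 − e^(−1.4 × 0.47) = 1 − e^(−0.658) ≈ 0.4821.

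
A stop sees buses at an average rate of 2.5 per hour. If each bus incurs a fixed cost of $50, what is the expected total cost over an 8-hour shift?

E[N] = 2.5 × 8 = 20 (an 8-hour shift = 8 hours); E[cost] = 20 × $50 = $1000.

$1000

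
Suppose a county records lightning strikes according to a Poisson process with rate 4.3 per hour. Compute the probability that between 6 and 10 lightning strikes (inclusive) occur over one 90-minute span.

0.5596

Over the interval, μ = 4.3 × 1.5 = 6.45 (a 90-minute span = 1.5 hours).
P(6 ≤ N ≤ 10) = Σ_{j=6}^{10} e^(−6.45) · 6.45^j/j! ≈ 0.5596.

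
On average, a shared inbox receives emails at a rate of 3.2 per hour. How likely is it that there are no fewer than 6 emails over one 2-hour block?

Over the interval, μ = 3.2 × 2 = 6.4 (a 2-hour block = 2 hours).
P(N ≥ 6) = 1 − P(N ≤ 5) = 1 − Σ_{j=0}^{5} e^(−μ) μ^j/j! ≈ 0.6163.

0.6163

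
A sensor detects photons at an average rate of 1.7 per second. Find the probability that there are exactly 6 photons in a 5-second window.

Over the interval, μ = 1.7 × 5 = 8.5 (a 5-second window = 5 seconds).
P(N = 6) = e^(−μ) μ^6/6! = e^(−8.5) · 8.5^6/720 ≈ 0.1066.

0.1066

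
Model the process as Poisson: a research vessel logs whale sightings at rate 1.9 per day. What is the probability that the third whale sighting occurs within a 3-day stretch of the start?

Over the interval, μ = 1.9 × 3 = 5.7 (a 3-day stretch = 3 days).
The third arrival falls in the interval iff at least 3 events occur there: P(S_3 ≤ t) = P(N ≥ 3) = 1 − P(N ≤ 2) ≈ 0.9232.

0.9232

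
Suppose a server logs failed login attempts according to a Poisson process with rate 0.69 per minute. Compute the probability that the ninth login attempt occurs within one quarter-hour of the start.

0.7052

Over the interval, μ = 0.69 × 15 = 10.35 (a quarter-hour = 15 minutes).
The ninth arrival falls in the interval iff at least 9 events occur there: P(S_9 ≤ t) = P(N ≥ 9) = 1 − P(N ≤ 8) ≈ 0.7052.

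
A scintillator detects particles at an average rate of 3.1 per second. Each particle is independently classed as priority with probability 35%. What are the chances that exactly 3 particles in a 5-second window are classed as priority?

0.1172

Thinning: the particles that are classed as priority themselves form a Poisson process with rate 0.35 × 3.1 = 1.085 per second.
Over the interval, μ = 1.085 × 5 = 5.425 (a 5-second window = 5 seconds).
P(N = 3) = e^(−5.425) · 5.425^3/3! ≈ 0.1172.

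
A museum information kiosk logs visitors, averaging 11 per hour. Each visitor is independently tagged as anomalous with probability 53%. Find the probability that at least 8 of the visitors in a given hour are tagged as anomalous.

Thinning: the visitors that are tagged as anomalous themselves form a Poisson process with rate 0.53 × 11 = 5.83 per hour.
So μ = 5.83.
P(N ≥ 8) = 1 − P(N ≤ 7) ≈ 0.2330.

0.2330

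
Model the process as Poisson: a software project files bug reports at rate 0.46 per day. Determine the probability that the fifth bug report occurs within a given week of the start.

0.2230

Over the interval, μ = 0.46 × 7 = 3.22 (a week = 7 days).
The fifth arrival falls in the interval iff at least 5 events occur there: P(S_5 ≤ t) = P(N ≥ 5) = 1 − P(N ≤ 4) ≈ 0.2230.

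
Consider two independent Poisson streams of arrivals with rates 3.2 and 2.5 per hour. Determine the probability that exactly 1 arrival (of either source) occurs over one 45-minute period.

0.0595

Independent Poisson processes superpose: combined rate λ = 3.2 + 2.5 = 5.7 per hour.
Over the interval, μ = 5.7 × 0.75 = 4.275 (a 45-minute period = 0.75 hours).
P(N = 1) = e^(−4.275) · 4.275^1/1! ≈ 0.0595.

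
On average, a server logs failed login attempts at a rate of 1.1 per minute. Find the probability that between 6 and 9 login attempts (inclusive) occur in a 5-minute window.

Over the interval, μ = 1.1 × 5 = 5.5 (a 5-minute window = 5 minutes).
P(6 ≤ N ≤ 9) = Σ_{j=6}^{9} e^(−5.5) · 5.5^j/j! ≈ 0.4173.

0.4173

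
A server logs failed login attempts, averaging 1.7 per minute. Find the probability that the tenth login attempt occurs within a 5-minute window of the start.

0.3470

Over the interval, μ = 1.7 × 5 = 8.5 (a 5-minute window = 5 minutes).
The tenth arrival falls in the interval iff at least 10 events occur there: P(S_10 ≤ t) = P(N ≥ 10) = 1 − P(N ≤ 9) ≈ 0.3470.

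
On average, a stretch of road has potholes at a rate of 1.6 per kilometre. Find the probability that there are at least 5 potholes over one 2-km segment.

Over the interval, μ = 1.6 × 2 = 3.2 (a 2-km segment = 2 kilometres).
P(N ≥ 5) = 1 − P(N ≤ 4) = 1 − Σ_{j=0}^{4} e^(−μ) μ^j/j! ≈ 0.2194.

0.2194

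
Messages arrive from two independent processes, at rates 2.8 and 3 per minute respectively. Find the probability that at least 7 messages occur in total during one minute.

Independent Poisson processes superpose: combined rate λ = 2.8 + 3 = 5.8 per minute.
So μ = 5.8.
P(N ≥ 7) = 1 − P(N ≤ 6) ≈ 0.3616.

0.3616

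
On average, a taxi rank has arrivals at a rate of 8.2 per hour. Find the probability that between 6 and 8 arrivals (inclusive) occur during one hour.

With mean μ = 8.2 per hour,
P(6 ≤ N ≤ 8) = Σ_{j=6}^{8} e^(−8.2) · 8.2^j/j! ≈ 0.3911.

0.3911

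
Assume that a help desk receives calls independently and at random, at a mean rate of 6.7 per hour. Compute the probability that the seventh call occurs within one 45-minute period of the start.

Over the interval, μ = 6.7 × 0.75 = 5.025 (a 45-minute period = 0.75 hours).
The seventh arrival falls in the interval iff at least 7 events occur there: P(S_7 ≤ t) = P(N ≥ 7) = 1 − P(N ≤ 6) ≈ 0.2415.

0.2415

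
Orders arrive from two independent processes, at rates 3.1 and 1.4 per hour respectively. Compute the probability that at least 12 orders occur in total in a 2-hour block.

0.1970

Independent Poisson processes superpose: combined rate λ = 3.1 + 1.4 = 4.5 per hour.
Over the interval, μ = 4.5 × 2 = 9 (a 2-hour block = 2 hours).
P(N ≥ 12) = 1 − P(N ≤ 11) ≈ 0.1970.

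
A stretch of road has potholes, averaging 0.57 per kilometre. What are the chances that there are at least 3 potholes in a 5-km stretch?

0.5424

Over the interval, μ = 0.57 × 5 = 2.85 (a 5-km stretch = 5 kilometres).
P(N ≥ 3) = 1 − P(N ≤ 2) = 1 − Σ_{j=0}^{2} e^(−μ) μ^j/j! ≈ 0.5424.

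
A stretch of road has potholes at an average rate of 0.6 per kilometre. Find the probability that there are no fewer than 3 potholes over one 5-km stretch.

0.5768

Over the interval, μ = 0.6 × 5 = 3 (a 5-km stretch = 5 kilometres).
P(N ≥ 3) = 1 − P(N ≤ 2) = 1 − Σ_{j=0}^{2} e^(−μ) μ^j/j! ≈ 0.5768.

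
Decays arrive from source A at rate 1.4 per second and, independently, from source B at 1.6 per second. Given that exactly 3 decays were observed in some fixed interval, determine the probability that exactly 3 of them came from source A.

Given the total, each event is independently from source A with probability p = λ_A/(λ_A+λ_B) = 1.4/3 ≈ 0.4667.
So K ~ Binomial(3, 1.4/3): P(K = 3) = C(3,3) · (1.4/3)^3 · (1.6/3)^0 ≈ 0.1016.

0.1016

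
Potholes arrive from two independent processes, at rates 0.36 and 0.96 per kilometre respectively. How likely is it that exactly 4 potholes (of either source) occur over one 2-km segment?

Independent Poisson processes superpose: combined rate λ = 0.36 + 0.96 = 1.32 per kilometre.
Over the interval, μ = 1.32 × 2 = 2.64 (a 2-km segment = 2 kilometres).
P(N = 4) = e^(−2.64) · 2.64^4/4! ≈ 0.1444.

0.1444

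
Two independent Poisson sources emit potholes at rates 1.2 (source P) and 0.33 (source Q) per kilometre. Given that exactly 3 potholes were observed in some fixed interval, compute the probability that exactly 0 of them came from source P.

Given the total, each event is independently from source P with probability p = λ_P/(λ_P+λ_Q) = 1.2/1.53 ≈ 0.7843.
So K ~ Binomial(3, 1.2/1.53): P(K = 0) = C(3,0) · (1.2/1.53)^0 · (0.33/1.53)^3 ≈ 0.0100.

0.0100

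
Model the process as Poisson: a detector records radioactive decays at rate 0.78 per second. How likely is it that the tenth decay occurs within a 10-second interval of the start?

0.2589

Over the interval, μ = 0.78 × 10 = 7.8 (a 10-second interval = 10 seconds).
The tenth arrival falls in the interval iff at least 10 events occur there: P(S_10 ≤ t) = P(N ≥ 10) = 1 − P(N ≤ 9) ≈ 0.2589.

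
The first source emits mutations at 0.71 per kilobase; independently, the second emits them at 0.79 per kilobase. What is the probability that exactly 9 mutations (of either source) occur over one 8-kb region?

Independent Poisson processes superpose: combined rate λ = 0.71 + 0.79 = 1.5 per kilobase.
Over the interval, μ = 1.5 × 8 = 12 (an 8-kb region = 8 kilobases).
P(N = 9) = e^(−12) · 12^9/9! ≈ 0.0874.

0.0874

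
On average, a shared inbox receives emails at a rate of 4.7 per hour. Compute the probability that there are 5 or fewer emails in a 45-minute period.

0.8543

Over the interval, μ = 4.7 × 0.75 = 3.525 (a 45-minute period = 0.75 hours).
P(N ≤ 5) = Σ_{j=0}^{5} e^(−μ) μ^j/j! ≈ 0.8543.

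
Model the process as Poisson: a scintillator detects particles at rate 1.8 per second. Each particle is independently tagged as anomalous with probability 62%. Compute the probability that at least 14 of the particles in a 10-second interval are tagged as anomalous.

Thinning: the particles that are tagged as anomalous themselves form a Poisson process with rate 0.62 × 1.8 = 1.116 per second.
Over the interval, μ = 1.116 × 10 = 11.16 (a 10-second interval = 10 seconds).
P(N ≥ 14) = 1 − P(N ≤ 13) ≈ 0.2337.

0.2337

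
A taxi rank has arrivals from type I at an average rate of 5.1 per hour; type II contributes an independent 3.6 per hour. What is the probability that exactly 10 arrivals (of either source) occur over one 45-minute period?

Independent Poisson processes superpose: combined rate λ = 5.1 + 3.6 = 8.7 per hour.
Over the interval, μ = 8.7 × 0.75 = 6.525 (a 45-minute period = 0.75 hours).
P(N = 10) = e^(−6.525) · 6.525^10/10! ≈ 0.0565.

0.0565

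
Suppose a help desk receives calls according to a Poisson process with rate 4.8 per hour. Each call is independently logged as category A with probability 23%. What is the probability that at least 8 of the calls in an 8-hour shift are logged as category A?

Thinning: the calls that are logged as category A themselves form a Poisson process with rate 0.23 × 4.8 = 1.104 per hour.
Over the interval, μ = 1.104 × 8 = 8.832 (an 8-hour shift = 8 hours).
P(N ≥ 8) = 1 − P(N ≤ 7) ≈ 0.6561.

0.6561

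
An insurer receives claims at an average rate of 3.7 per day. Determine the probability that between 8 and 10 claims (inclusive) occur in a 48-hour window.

Over the interval, μ = 3.7 × 2 = 7.4 (a 48-hour window = 2 days).
P(8 ≤ N ≤ 10) = Σ_{j=8}^{10} e^(−7.4) · 7.4^j/j! ≈ 0.3313.

0.3313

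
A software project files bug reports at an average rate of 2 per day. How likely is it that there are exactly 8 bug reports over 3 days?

0.1033

Over the interval, μ = 2 × 3 = 6 (3 days).
P(N = 8) = e^(−μ) μ^8/8! = e^(−6) · 6^8/40320 ≈ 0.1033.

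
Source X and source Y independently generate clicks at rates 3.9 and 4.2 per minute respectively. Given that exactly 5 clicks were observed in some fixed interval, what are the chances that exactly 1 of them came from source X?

Given the total, each event is independently from source X with probability p = λ_X/(λ_X+λ_Y) = 3.9/8.1 ≈ 0.4815.
So K ~ Binomial(5, 3.9/8.1): P(K = 1) = C(5,1) · (3.9/8.1)^1 · (4.2/8.1)^4 ≈ 0.1740.

0.1740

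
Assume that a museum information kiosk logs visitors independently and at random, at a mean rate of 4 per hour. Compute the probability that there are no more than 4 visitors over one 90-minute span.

Over the interval, μ = 4 × 1.5 = 6 (a 90-minute span = 1.5 hours).
P(N ≤ 4) = Σ_{j=0}^{4} e^(−μ) μ^j/j! ≈ 0.2851.

0.2851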